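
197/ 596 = 0.33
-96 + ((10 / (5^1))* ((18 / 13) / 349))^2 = -1976098128 / 20584369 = -96.00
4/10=2/5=0.40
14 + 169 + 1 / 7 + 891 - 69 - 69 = 6553 / 7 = 936.14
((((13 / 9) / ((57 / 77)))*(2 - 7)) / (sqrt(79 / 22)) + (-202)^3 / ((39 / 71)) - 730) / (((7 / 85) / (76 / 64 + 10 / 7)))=-148728451055 / 312 - 17807075*sqrt(1738) / 4539024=-476693916.93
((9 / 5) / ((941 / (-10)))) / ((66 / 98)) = -294 / 10351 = -0.03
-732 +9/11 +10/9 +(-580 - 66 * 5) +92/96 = -1639.11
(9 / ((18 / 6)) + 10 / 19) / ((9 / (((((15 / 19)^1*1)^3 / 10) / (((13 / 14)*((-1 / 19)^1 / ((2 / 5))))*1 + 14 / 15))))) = 1055250 / 44398307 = 0.02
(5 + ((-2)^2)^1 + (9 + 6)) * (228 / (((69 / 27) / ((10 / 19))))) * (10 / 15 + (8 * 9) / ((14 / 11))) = 10385280 / 161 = 64504.84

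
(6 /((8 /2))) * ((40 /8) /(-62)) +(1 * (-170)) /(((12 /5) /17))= -447995 /372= -1204.29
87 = 87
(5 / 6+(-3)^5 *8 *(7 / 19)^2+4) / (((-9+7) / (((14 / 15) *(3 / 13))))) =302113 / 10830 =27.90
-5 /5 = -1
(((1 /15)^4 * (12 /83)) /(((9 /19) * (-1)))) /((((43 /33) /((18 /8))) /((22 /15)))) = -4598 /301134375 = -0.00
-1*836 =-836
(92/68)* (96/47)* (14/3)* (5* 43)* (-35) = -77537600/799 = -97043.30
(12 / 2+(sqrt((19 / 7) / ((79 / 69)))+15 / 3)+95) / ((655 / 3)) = 3*sqrt(724983) / 362215+318 / 655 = 0.49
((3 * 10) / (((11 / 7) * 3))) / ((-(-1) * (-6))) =-35 / 33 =-1.06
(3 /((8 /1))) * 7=21 /8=2.62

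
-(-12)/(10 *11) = 6/55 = 0.11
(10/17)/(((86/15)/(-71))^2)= 90.21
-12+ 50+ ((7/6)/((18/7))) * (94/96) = 199295/5184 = 38.44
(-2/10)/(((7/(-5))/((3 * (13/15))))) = 13/35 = 0.37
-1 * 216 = -216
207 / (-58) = -207 / 58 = -3.57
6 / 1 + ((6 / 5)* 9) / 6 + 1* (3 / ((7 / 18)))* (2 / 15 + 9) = 2739 / 35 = 78.26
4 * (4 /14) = 1.14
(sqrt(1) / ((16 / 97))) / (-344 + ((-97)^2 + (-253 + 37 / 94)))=4559 / 6626920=0.00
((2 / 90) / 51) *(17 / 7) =1 / 945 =0.00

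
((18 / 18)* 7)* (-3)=-21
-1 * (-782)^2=-611524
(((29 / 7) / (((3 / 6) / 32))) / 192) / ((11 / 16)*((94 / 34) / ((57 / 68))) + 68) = 2204 / 112147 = 0.02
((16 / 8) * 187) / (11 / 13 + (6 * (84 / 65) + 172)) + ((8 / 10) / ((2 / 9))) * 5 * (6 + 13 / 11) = 1304636 / 9933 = 131.34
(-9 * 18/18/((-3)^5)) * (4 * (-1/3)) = -4/81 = -0.05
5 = 5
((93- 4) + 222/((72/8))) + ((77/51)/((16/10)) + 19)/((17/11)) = 126.57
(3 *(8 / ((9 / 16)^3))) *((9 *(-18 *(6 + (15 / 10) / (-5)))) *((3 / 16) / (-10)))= 58368 / 25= 2334.72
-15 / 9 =-1.67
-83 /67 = -1.24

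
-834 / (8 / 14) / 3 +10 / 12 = -1457 / 3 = -485.67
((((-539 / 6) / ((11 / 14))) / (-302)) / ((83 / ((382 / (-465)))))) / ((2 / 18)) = -65513 / 1942615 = -0.03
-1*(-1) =1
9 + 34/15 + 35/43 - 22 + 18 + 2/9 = 16066/1935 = 8.30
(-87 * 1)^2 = 7569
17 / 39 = 0.44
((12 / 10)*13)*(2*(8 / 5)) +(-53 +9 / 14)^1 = -853 / 350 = -2.44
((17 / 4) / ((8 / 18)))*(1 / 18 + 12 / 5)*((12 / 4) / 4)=11271 / 640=17.61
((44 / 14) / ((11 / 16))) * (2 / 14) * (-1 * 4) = -128 / 49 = -2.61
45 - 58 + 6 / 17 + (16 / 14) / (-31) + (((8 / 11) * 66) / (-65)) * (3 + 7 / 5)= -19102659 / 1198925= -15.93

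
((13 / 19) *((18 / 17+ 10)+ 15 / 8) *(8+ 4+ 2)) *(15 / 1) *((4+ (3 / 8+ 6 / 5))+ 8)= 260752401 / 10336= 25227.59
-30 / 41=-0.73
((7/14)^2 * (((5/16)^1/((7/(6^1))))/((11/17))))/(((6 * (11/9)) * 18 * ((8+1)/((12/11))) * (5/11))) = 17/81312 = 0.00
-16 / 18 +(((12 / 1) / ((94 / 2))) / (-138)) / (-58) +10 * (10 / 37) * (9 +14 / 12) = 277564379 / 10439217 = 26.59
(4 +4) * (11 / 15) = 88 / 15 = 5.87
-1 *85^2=-7225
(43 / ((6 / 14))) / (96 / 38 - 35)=-3.09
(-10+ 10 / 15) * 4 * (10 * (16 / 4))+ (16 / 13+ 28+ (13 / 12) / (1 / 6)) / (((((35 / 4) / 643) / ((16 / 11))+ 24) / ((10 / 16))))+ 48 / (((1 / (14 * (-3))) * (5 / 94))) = -7589748025148 / 192666435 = -39393.20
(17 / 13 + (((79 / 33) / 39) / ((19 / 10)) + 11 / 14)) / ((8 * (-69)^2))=727721 / 13039122096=0.00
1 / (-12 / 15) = -5 / 4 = -1.25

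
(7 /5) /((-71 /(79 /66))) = -553 /23430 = -0.02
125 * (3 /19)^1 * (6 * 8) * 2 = 36000 /19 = 1894.74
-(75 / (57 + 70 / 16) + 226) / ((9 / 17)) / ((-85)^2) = -111566 / 1878075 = -0.06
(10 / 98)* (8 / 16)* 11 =55 / 98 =0.56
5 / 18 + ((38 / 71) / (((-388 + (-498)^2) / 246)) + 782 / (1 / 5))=154677533953 / 39556656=3910.28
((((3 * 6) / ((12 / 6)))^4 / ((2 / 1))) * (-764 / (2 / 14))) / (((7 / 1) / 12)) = -30075624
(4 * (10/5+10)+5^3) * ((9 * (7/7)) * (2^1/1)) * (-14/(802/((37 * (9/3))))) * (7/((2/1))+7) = -25405569/401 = -63355.53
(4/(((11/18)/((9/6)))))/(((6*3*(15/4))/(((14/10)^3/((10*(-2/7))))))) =-0.14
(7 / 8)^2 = 49 / 64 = 0.77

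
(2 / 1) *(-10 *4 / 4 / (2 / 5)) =-50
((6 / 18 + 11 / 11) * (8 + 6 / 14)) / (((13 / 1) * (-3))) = -236 / 819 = -0.29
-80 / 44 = -20 / 11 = -1.82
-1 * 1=-1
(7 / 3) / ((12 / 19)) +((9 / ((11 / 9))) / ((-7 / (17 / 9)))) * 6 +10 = 1.77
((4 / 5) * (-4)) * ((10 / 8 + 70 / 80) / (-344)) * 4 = 0.08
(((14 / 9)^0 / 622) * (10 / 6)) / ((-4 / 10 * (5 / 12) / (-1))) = 5 / 311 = 0.02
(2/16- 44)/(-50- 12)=351/496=0.71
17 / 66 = 0.26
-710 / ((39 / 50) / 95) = -86474.36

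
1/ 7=0.14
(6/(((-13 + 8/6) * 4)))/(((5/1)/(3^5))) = -2187/350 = -6.25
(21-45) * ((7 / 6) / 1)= -28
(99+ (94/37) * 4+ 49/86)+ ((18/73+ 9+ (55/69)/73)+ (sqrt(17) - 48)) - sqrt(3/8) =74.50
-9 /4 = -2.25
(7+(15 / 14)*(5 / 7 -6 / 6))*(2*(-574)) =-53792 / 7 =-7684.57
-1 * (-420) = 420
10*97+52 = 1022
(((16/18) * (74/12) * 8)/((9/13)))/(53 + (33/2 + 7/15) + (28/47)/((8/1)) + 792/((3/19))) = 3617120/290438379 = 0.01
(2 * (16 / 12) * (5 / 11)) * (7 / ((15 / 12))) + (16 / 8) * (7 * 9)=4382 / 33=132.79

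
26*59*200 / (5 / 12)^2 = 1767168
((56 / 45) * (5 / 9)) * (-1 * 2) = -112 / 81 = -1.38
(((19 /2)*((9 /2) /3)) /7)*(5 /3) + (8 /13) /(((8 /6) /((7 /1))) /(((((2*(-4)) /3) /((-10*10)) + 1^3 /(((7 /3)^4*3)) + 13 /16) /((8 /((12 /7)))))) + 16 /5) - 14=-37136465211 /3549590044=-10.46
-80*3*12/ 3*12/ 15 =-768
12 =12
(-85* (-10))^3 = 614125000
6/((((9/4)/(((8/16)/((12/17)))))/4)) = 68/9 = 7.56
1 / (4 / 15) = 15 / 4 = 3.75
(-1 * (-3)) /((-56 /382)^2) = 109443 /784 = 139.60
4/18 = 2/9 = 0.22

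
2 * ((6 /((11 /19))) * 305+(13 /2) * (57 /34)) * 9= 21352599 /374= 57092.51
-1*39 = -39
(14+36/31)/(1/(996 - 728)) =125960/31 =4063.23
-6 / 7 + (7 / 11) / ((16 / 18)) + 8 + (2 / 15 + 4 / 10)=77543 / 9240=8.39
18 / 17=1.06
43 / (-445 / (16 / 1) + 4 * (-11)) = -688 / 1149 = -0.60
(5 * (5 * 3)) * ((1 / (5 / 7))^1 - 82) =-6045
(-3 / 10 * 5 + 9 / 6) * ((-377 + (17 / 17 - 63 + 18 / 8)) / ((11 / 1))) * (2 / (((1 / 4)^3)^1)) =0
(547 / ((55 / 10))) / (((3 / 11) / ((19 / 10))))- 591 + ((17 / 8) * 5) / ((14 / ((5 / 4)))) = 690919 / 6720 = 102.82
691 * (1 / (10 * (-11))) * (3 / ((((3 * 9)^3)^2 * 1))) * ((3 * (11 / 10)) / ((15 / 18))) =-691 / 3587226750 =-0.00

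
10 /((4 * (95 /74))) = 1.95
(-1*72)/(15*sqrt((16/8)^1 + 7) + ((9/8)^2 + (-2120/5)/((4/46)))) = 4608/309103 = 0.01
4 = 4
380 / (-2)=-190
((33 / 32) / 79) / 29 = 33 / 73312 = 0.00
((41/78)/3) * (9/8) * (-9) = -369/208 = -1.77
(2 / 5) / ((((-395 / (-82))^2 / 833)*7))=1600312 / 780125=2.05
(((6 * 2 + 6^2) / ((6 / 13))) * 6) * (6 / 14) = 1872 / 7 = 267.43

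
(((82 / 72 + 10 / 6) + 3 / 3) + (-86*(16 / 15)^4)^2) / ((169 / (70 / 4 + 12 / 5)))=25293163749722311 / 17325140625000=1459.91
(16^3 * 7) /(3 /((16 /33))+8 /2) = 458752 /163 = 2814.43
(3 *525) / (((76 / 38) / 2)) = 1575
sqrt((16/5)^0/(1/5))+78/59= 78/59+sqrt(5)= 3.56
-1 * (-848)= 848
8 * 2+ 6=22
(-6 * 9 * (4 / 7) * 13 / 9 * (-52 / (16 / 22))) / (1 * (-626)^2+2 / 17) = 189618 / 23316629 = 0.01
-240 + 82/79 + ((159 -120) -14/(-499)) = -7881597/39421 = -199.93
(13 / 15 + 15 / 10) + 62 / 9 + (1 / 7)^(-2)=5243 / 90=58.26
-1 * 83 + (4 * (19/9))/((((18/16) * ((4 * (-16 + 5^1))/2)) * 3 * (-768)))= -10649213/128304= -83.00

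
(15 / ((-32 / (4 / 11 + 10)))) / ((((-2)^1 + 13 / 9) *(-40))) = -1539 / 7040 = -0.22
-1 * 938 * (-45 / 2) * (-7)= -147735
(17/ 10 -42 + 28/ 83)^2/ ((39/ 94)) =51708580367/ 13433550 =3849.21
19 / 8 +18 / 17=3.43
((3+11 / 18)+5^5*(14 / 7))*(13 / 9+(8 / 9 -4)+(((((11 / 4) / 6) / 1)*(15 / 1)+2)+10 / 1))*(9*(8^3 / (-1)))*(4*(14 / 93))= -83308906240 / 279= -298598230.25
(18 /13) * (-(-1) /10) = 9 /65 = 0.14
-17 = -17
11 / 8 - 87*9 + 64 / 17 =-105789 / 136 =-777.86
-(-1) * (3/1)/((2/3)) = 4.50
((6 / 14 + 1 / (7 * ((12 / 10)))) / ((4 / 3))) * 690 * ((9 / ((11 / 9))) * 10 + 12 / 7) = 23019435 / 1078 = 21353.84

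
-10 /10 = -1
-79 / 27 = -2.93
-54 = -54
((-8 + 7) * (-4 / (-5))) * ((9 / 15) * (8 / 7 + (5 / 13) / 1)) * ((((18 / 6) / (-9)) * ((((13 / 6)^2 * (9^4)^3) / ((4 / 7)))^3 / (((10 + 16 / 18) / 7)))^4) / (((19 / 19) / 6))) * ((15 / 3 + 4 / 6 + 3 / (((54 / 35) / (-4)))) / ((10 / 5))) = -181138936417005016494294415266435756203487942066766501679487276971124454691784138756979601899696242571677903761089927839483386755683500893166503410367998692209728417 / 28147497671065600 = -6435347771720679208381967000000000000000000000000000000000000000000000000000000000000000000000000000000000000000000000000000000000000000000000000000.00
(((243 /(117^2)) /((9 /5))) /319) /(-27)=-5 /4366791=-0.00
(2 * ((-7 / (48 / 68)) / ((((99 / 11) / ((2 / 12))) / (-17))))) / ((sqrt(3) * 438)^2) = 0.00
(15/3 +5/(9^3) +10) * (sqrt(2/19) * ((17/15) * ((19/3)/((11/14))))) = 520744 * sqrt(38)/72171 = 44.48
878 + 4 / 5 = 4394 / 5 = 878.80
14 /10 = 7 /5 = 1.40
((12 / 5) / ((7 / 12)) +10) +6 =704 / 35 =20.11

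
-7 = -7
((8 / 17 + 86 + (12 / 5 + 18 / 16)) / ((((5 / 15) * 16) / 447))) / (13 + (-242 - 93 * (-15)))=82065177 / 12686080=6.47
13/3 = 4.33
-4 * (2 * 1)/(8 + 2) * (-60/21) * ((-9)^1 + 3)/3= -4.57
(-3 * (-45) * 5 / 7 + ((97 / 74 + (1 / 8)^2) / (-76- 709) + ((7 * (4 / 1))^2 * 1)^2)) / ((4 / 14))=7999256938973 / 3717760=2151633.49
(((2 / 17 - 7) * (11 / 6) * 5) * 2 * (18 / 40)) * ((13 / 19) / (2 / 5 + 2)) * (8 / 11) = -7605 / 646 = -11.77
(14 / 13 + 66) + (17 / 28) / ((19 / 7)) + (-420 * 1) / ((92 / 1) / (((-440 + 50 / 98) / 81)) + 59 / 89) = 2871735832651 / 30852875716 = 93.08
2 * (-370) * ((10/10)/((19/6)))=-4440/19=-233.68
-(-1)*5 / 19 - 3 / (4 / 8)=-109 / 19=-5.74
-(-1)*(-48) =-48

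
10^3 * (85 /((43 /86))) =170000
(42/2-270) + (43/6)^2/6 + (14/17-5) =-898231/3672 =-244.62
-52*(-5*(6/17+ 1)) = 5980/17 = 351.76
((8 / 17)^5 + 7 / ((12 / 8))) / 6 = 9988151 / 12778713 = 0.78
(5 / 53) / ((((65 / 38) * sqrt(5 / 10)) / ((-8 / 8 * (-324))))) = 12312 * sqrt(2) / 689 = 25.27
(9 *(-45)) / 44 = -405 / 44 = -9.20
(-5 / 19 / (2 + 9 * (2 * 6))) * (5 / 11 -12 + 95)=-459 / 2299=-0.20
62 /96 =0.65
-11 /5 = -2.20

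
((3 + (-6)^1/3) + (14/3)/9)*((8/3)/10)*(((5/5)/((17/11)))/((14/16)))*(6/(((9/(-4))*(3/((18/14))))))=-115456/337365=-0.34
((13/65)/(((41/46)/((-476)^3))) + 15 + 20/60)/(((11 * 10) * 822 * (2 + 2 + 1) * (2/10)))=-7441657429/27804150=-267.65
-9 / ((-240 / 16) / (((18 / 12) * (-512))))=-2304 / 5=-460.80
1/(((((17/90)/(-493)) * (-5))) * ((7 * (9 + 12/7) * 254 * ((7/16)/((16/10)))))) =11136/111125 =0.10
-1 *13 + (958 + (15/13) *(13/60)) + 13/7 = 26519/28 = 947.11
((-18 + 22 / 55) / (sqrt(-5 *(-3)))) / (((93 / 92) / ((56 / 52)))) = -113344 *sqrt(15) / 90675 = -4.84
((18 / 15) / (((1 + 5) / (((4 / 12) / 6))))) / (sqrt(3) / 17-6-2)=-1156 / 832185-17 *sqrt(3) / 1664370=-0.00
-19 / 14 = -1.36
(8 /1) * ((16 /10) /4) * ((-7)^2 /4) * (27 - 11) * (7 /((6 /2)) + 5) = 68992 /15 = 4599.47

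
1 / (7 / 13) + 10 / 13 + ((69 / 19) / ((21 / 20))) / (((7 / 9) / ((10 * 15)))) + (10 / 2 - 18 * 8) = 6422470 / 12103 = 530.65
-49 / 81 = -0.60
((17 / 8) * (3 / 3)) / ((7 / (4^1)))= 17 / 14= 1.21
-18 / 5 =-3.60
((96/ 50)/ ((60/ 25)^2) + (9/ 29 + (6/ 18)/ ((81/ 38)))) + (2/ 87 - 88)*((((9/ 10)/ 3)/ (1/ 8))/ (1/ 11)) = -81808378/ 35235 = -2321.79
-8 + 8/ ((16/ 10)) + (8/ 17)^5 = -4226803/ 1419857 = -2.98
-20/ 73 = -0.27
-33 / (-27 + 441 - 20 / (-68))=-561 / 7043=-0.08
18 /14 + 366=2571 /7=367.29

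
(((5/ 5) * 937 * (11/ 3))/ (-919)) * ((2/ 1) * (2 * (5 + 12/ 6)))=-288596/ 2757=-104.68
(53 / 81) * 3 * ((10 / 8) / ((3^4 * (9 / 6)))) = 265 / 13122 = 0.02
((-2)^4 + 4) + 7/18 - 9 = 205/18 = 11.39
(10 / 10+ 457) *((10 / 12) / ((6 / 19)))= 21755 / 18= 1208.61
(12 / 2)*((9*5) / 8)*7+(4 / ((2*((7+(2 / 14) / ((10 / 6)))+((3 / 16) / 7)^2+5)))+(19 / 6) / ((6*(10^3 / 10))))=236.42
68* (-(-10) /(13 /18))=12240 /13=941.54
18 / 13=1.38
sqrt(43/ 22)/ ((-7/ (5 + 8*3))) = -29*sqrt(946)/ 154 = -5.79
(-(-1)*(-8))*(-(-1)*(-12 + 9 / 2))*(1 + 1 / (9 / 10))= 380 / 3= 126.67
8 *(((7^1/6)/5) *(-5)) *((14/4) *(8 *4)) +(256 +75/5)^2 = 217187/3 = 72395.67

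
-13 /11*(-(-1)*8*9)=-936 /11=-85.09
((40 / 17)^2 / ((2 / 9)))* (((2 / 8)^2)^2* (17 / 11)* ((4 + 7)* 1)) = 225 / 136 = 1.65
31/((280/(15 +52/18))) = 713/360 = 1.98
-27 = -27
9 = 9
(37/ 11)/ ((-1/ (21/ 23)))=-777/ 253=-3.07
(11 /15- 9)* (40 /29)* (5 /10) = -496 /87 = -5.70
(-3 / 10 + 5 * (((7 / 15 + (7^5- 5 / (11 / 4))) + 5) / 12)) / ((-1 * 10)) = -13868191 / 19800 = -700.41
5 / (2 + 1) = 5 / 3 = 1.67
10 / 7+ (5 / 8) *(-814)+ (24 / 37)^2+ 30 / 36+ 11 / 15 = -290556953 / 574980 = -505.33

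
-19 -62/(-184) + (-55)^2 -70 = 270143/92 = 2936.34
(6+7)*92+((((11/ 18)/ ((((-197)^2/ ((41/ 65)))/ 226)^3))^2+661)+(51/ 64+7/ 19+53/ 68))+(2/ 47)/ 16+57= 38852932305631030932882106697748822316518891859231/ 20278705441956810104885231997969705863109000000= 1915.95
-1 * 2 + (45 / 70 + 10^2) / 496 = -12479 / 6944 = -1.80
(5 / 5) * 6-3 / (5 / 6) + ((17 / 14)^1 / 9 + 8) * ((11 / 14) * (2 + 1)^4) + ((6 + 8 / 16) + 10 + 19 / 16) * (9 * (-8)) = -753.37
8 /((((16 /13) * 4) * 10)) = 13 /80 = 0.16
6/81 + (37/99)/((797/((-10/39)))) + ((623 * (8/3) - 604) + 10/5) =3260026114/3077217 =1059.41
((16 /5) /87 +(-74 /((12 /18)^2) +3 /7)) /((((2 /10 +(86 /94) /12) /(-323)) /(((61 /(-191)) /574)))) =-49282488589 /456241891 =-108.02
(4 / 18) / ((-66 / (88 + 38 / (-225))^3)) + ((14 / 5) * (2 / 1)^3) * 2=-7566226058728 / 3383015625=-2236.53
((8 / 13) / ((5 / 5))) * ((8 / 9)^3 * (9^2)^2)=36864 / 13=2835.69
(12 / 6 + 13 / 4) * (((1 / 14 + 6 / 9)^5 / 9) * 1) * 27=28629151 / 8297856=3.45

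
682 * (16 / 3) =10912 / 3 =3637.33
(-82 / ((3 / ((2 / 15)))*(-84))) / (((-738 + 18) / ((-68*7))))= 697 / 24300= 0.03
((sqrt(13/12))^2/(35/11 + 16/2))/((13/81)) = 99/164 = 0.60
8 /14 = 4 /7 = 0.57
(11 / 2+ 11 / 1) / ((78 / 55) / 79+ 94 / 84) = 14.51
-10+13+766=769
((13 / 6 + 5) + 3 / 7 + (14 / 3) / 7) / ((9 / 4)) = 694 / 189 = 3.67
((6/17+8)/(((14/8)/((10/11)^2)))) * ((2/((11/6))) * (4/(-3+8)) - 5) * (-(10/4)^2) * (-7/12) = -4029250/67881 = -59.36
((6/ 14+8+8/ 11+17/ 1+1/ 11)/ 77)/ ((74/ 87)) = 175827/ 438746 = 0.40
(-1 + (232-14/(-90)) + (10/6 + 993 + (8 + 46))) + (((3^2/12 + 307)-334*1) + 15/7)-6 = 1574641/1260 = 1249.72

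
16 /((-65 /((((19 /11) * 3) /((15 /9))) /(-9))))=304 /3575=0.09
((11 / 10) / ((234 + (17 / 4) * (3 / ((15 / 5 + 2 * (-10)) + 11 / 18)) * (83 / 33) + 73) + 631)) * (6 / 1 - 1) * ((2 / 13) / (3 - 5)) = -35695 / 78973973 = -0.00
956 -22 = 934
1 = 1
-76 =-76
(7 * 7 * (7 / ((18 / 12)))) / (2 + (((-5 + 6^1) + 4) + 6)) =686 / 39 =17.59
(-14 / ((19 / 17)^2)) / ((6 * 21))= -289 / 3249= -0.09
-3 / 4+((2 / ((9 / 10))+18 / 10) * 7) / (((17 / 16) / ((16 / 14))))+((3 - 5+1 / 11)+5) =1098187 / 33660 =32.63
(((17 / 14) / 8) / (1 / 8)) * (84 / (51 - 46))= 102 / 5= 20.40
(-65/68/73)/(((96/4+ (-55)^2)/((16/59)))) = -260/223244731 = -0.00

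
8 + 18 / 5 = 58 / 5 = 11.60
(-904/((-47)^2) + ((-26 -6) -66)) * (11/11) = -217386/2209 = -98.41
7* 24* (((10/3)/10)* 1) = 56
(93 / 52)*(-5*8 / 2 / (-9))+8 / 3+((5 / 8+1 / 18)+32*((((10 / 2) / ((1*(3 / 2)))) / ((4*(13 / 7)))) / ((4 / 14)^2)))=171493 / 936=183.22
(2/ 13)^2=4/ 169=0.02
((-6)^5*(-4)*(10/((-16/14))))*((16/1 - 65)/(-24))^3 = -37059435/16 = -2316214.69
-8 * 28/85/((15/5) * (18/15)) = -112/153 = -0.73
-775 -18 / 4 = -779.50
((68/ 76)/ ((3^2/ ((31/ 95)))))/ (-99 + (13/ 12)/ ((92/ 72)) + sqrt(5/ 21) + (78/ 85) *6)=-348336473702/ 994773126556729- 1611365740 *sqrt(105)/ 8952958139010561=-0.00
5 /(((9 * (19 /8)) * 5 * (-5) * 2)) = -4 /855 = -0.00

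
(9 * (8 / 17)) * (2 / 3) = 48 / 17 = 2.82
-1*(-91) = 91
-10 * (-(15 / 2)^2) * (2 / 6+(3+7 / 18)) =2093.75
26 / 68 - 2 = -55 / 34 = -1.62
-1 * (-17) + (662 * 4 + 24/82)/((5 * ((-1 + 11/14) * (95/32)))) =-9530123/11685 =-815.59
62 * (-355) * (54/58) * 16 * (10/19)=-95083200/551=-172564.79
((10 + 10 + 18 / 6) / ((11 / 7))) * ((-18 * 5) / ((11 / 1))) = -14490 / 121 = -119.75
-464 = -464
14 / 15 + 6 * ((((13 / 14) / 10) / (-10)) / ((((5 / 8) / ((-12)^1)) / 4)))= 13682 / 2625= 5.21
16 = 16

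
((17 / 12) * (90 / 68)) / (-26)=-15 / 208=-0.07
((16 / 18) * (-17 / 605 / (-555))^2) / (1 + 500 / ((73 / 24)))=168776 / 12250517234360625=0.00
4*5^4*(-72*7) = -1260000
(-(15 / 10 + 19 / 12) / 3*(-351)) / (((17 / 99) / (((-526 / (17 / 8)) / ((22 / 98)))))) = -669453876 / 289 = -2316449.40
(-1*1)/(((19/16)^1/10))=-8.42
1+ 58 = 59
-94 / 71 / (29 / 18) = -0.82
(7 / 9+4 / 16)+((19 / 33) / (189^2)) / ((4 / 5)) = 1211561 / 1178793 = 1.03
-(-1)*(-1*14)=-14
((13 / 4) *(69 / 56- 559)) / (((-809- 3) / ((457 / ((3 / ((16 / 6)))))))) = 185567135 / 204624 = 906.87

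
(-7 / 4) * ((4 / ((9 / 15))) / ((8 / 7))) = -245 / 24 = -10.21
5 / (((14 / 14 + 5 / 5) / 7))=35 / 2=17.50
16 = 16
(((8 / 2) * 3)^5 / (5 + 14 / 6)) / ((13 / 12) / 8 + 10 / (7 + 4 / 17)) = 489701376 / 21901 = 22359.77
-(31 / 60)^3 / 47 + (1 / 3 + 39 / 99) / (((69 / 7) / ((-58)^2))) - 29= 562998694877 / 2568456000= 219.20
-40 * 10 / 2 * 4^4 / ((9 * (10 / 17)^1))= -87040 / 9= -9671.11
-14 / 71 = -0.20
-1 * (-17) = 17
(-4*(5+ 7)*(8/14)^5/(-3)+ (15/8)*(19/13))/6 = 6493931/10487568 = 0.62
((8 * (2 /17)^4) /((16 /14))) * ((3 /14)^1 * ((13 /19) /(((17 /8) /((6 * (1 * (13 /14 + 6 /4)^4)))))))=14976 /775523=0.02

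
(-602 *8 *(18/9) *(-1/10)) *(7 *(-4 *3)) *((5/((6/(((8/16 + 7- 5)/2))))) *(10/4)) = -210700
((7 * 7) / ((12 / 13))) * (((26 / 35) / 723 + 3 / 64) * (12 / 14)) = 1008527 / 462720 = 2.18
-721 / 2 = -360.50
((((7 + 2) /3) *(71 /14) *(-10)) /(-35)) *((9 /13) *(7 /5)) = 1917 /455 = 4.21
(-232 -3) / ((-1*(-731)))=-235 / 731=-0.32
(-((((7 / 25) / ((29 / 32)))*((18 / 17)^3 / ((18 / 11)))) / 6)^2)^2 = 313428044617661546496 / 160967827566446324156640625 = 0.00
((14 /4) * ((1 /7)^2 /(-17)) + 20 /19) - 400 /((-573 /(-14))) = -22606607 /2591106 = -8.72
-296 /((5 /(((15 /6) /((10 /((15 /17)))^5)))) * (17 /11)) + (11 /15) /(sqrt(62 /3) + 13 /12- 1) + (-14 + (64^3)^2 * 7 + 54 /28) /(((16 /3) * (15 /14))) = 176 * sqrt(186) /14875 + 28447067059093434286347 /337925966000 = 84181358999.65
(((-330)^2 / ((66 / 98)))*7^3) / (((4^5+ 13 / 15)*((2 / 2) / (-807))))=-671380825500 / 15373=-43672726.57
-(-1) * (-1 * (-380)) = 380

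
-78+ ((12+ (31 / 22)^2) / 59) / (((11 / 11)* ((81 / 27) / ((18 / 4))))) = -4434429 / 57112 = -77.64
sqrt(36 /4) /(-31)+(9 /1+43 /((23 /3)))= 10347 /713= 14.51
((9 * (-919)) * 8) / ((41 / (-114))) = 7543152 / 41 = 183979.32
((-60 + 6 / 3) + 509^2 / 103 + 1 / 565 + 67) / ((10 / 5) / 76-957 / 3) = -5582375674 / 705381595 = -7.91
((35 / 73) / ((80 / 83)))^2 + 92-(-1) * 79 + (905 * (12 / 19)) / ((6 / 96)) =241486339675 / 25920256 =9316.51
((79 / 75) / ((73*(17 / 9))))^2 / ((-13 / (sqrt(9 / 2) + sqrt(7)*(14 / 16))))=-393183*sqrt(7) / 100105265000- 168507*sqrt(2) / 25026316250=-0.00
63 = 63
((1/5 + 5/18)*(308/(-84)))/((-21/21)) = 473/270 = 1.75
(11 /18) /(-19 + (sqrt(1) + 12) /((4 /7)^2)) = 88 /2997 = 0.03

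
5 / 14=0.36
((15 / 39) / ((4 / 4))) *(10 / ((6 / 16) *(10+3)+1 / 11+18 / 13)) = 880 / 1453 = 0.61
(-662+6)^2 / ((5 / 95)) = 8176384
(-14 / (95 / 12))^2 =28224 / 9025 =3.13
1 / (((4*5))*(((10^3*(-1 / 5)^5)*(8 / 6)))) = -15 / 128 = -0.12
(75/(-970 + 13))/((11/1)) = -0.01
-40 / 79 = -0.51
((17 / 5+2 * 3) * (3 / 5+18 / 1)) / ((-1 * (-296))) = 4371 / 7400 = 0.59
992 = 992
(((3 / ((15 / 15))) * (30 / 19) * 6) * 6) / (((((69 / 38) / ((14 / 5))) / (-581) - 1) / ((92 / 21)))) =-230912640 / 309437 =-746.23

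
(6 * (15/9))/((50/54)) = 10.80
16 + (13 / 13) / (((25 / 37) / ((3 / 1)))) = 511 / 25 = 20.44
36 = 36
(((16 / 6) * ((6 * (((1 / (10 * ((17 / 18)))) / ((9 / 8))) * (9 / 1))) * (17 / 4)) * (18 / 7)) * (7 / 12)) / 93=144 / 155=0.93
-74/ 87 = -0.85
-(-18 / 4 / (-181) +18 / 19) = -6687 / 6878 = -0.97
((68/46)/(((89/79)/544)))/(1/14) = 20456576/2047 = 9993.44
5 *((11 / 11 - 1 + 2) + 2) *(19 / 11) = 380 / 11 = 34.55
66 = 66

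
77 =77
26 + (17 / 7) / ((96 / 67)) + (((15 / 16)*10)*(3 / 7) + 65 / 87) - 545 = -9988381 / 19488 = -512.54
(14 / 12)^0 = 1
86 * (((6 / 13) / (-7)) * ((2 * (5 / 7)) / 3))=-1720 / 637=-2.70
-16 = -16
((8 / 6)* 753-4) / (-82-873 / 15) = -5000 / 701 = -7.13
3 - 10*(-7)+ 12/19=1399/19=73.63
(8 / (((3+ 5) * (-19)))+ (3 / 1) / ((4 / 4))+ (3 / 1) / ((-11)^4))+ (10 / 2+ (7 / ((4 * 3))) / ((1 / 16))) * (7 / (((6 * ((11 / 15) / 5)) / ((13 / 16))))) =2552611913 / 26705184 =95.58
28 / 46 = 14 / 23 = 0.61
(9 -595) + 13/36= -21083/36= -585.64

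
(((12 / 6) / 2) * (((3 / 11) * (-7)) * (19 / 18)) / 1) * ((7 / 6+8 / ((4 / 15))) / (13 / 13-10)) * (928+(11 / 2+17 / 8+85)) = 18461065 / 2592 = 7122.32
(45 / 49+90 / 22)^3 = 19683000000 / 156590819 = 125.70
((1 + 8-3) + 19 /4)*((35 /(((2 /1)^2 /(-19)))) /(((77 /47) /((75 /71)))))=-14399625 /12496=-1152.34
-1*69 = -69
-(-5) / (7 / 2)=10 / 7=1.43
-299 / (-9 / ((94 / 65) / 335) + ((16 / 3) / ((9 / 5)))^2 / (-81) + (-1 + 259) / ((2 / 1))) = 0.15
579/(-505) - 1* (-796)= 794.85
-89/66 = -1.35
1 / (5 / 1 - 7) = -1 / 2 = -0.50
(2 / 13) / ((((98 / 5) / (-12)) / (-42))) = 360 / 91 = 3.96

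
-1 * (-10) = 10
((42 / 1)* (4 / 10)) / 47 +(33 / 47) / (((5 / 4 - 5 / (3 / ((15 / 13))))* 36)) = 1621 / 4935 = 0.33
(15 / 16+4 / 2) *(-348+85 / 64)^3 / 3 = -513326409180541 / 12582912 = -40795517.70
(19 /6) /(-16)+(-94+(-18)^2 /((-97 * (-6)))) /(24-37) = 846185 /121056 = 6.99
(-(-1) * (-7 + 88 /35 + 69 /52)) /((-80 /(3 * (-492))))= -58.28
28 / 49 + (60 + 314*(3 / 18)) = 112.90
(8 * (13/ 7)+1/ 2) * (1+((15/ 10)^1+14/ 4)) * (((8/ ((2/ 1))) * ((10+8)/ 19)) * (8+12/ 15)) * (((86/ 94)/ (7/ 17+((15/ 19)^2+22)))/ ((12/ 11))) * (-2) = -1734347208/ 7751569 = -223.74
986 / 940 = 493 / 470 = 1.05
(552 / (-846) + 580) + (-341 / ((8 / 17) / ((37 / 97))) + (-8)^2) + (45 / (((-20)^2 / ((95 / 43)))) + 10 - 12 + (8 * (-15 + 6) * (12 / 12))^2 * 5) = 247337775553 / 9409776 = 26285.19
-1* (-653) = 653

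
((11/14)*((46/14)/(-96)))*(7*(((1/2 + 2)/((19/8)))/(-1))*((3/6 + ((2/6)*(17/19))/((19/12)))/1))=89815/658464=0.14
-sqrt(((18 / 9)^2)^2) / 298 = -2 / 149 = -0.01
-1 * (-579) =579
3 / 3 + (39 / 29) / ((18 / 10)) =152 / 87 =1.75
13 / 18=0.72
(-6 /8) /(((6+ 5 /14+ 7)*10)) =-21 /3740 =-0.01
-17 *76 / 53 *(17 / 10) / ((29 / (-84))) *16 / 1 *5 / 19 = 776832 / 1537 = 505.42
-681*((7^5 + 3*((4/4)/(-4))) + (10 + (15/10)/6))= -22904073/2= -11452036.50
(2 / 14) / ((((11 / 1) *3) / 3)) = 1 / 77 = 0.01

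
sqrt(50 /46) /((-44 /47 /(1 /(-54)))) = 235*sqrt(23) /54648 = 0.02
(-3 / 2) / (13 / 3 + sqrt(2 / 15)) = -585 / 1678 + 9 * sqrt(30) / 1678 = -0.32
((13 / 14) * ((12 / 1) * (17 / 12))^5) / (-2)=-18458141 / 28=-659219.32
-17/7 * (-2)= 34/7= 4.86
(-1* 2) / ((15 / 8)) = -16 / 15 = -1.07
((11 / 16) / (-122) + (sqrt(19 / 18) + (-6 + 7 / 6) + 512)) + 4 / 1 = 512.19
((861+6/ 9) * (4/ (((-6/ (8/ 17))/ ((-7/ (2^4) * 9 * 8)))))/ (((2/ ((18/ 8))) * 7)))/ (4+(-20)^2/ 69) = 139.69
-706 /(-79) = 8.94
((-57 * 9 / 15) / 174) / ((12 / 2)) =-19 / 580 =-0.03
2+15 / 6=9 / 2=4.50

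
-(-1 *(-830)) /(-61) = 830 /61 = 13.61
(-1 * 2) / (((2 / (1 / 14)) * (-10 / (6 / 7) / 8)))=12 / 245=0.05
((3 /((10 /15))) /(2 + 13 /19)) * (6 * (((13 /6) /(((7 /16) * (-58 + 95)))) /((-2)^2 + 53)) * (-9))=-936 /4403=-0.21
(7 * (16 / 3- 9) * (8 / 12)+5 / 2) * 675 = -19725 / 2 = -9862.50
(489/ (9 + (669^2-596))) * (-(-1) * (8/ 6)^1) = 326/ 223487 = 0.00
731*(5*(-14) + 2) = -49708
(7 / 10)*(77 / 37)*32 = 8624 / 185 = 46.62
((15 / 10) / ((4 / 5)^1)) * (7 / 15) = 7 / 8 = 0.88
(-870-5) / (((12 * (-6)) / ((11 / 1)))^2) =-105875 / 5184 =-20.42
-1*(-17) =17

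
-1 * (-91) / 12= 91 / 12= 7.58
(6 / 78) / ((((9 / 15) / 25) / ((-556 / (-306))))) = 34750 / 5967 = 5.82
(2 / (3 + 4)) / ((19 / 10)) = 20 / 133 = 0.15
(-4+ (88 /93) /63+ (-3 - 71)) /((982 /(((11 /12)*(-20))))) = 12565135 /8630307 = 1.46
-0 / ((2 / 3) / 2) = 0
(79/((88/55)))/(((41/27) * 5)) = 2133/328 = 6.50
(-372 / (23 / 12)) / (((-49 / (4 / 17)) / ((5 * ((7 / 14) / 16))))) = 2790 / 19159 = 0.15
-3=-3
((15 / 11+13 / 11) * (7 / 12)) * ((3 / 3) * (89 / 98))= 89 / 66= 1.35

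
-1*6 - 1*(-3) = -3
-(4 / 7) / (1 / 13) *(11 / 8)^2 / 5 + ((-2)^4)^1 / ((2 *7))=-933 / 560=-1.67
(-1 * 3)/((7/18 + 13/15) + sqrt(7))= 30510/43931 - 24300 * sqrt(7)/43931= -0.77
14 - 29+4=-11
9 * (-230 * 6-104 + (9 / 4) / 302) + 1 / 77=-1242314251 / 93016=-13355.92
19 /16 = 1.19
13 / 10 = 1.30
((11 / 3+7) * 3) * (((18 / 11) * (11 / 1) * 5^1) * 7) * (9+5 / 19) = 3548160 / 19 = 186745.26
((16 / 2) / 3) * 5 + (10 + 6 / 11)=788 / 33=23.88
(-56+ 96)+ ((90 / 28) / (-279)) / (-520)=1805441 / 45136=40.00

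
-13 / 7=-1.86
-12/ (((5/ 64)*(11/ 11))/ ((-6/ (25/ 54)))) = 248832/ 125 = 1990.66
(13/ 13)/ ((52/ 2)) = 0.04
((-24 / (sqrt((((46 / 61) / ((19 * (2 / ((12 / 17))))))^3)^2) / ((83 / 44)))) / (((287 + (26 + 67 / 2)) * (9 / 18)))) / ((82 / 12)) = -634855906379941 / 45632528172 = -13912.35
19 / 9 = 2.11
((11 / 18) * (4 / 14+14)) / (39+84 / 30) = 250 / 1197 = 0.21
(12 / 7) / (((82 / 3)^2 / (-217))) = -837 / 1681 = -0.50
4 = 4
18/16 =9/8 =1.12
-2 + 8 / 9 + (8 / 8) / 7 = -61 / 63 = -0.97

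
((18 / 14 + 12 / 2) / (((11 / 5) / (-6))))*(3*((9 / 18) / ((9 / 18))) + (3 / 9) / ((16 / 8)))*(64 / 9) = -103360 / 231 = -447.45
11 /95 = 0.12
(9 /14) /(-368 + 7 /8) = -12 /6853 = -0.00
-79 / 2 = -39.50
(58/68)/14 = 29/476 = 0.06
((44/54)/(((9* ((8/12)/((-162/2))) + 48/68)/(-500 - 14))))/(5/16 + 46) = -1537888/107445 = -14.31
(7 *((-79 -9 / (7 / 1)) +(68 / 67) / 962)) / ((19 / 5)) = -90556680 / 612313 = -147.89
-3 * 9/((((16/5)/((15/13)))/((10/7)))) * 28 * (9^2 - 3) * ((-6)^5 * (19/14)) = 2243862000/7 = 320551714.29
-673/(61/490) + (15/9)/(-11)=-10882715/2013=-5406.22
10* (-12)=-120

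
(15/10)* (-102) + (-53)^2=2656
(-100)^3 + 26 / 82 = -40999987 / 41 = -999999.68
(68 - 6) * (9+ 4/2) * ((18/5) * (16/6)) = 6547.20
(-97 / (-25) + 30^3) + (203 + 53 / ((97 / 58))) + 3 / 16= 1056863819 / 38800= 27238.76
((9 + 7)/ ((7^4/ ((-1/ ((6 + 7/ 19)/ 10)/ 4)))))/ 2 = -380/ 290521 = -0.00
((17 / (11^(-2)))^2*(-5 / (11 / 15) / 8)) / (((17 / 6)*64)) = -5091075 / 256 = -19887.01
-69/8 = -8.62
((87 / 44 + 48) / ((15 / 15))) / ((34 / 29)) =63771 / 1496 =42.63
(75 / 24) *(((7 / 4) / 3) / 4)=175 / 384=0.46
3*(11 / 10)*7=23.10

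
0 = 0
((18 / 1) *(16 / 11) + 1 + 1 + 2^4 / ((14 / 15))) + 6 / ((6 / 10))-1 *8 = 3644 / 77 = 47.32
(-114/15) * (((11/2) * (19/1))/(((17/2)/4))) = -31768/85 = -373.74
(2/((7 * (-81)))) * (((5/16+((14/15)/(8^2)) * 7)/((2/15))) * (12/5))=-199/7560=-0.03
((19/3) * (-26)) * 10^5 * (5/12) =-61750000/9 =-6861111.11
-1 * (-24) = 24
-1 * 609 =-609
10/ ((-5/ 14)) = -28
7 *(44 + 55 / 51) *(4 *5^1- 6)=225302 / 51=4417.69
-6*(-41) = 246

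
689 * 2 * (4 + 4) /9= 11024 /9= 1224.89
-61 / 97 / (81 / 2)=-122 / 7857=-0.02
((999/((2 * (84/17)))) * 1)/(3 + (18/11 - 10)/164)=2553111/74480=34.28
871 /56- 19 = -193 /56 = -3.45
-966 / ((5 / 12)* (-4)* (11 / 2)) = 5796 / 55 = 105.38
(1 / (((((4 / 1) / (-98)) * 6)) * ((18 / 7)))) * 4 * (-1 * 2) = 343 / 27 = 12.70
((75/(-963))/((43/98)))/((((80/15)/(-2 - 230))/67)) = 2380175/4601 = 517.32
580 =580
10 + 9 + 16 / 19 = 377 / 19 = 19.84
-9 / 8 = -1.12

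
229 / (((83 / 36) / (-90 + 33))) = -469908 / 83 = -5661.54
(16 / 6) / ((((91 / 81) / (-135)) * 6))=-4860 / 91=-53.41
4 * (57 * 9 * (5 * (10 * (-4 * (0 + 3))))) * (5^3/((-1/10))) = 1539000000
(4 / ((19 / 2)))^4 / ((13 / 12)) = 49152 / 1694173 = 0.03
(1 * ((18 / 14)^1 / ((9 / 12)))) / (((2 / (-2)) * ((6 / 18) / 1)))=-36 / 7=-5.14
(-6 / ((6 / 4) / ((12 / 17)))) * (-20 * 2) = 1920 / 17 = 112.94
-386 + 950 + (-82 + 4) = 486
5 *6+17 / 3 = 107 / 3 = 35.67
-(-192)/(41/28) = 5376/41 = 131.12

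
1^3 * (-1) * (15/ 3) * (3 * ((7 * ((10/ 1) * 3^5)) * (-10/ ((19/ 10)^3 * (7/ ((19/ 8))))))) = 45562500/ 361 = 126211.91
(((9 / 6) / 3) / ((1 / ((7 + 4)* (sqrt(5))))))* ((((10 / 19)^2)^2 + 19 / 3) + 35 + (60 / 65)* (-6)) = 1002749638* sqrt(5) / 5082519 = 441.16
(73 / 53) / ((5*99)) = 0.00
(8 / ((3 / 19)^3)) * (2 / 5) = 812.92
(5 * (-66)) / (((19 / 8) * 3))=-880 / 19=-46.32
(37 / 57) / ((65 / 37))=1369 / 3705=0.37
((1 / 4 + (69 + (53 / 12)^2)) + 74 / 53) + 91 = 1382561 / 7632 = 181.15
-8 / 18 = -4 / 9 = -0.44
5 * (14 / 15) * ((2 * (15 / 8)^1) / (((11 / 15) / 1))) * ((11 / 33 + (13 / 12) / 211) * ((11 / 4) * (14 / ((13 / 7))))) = 7348775 / 43888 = 167.44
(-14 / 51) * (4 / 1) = -56 / 51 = -1.10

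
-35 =-35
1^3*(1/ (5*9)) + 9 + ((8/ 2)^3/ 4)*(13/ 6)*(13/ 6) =1262/ 15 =84.13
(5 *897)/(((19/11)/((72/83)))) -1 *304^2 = -90163.55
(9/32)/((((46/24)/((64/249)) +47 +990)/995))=7960/29709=0.27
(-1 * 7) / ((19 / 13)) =-91 / 19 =-4.79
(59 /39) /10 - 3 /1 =-1111 /390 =-2.85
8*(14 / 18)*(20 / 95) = 224 / 171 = 1.31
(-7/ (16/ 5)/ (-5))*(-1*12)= -21/ 4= -5.25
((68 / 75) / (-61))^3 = -314432 / 95757609375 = -0.00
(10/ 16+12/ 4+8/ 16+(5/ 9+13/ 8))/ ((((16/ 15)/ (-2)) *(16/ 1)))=-1135/ 1536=-0.74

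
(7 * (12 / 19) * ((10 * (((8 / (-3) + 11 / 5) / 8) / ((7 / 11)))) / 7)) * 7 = -77 / 19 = -4.05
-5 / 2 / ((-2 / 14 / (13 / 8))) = 455 / 16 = 28.44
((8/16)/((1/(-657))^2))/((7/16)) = 3453192/7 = 493313.14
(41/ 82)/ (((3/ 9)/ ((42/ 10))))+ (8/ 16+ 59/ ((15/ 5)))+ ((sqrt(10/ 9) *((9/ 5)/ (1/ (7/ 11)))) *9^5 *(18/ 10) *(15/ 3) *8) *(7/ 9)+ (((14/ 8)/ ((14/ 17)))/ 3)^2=77669/ 2880+ 69441624 *sqrt(10)/ 55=3992639.63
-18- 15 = -33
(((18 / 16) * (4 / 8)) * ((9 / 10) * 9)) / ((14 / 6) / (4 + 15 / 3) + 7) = 19683 / 31360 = 0.63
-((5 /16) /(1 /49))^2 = -60025 /256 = -234.47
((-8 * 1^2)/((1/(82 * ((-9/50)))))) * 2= 5904/25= 236.16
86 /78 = 43 /39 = 1.10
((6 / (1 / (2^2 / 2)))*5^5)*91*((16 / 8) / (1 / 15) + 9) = 133087500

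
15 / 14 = 1.07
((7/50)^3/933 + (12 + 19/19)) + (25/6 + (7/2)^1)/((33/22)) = 6336626029/349875000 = 18.11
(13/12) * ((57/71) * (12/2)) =741/142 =5.22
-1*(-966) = 966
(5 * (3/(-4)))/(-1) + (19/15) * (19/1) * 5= 1489/12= 124.08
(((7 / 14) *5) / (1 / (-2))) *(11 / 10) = -11 / 2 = -5.50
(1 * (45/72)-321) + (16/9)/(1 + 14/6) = -38381/120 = -319.84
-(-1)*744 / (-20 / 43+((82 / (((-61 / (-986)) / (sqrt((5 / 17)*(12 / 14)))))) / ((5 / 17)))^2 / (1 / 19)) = 1041619530 / 136189545189809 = 0.00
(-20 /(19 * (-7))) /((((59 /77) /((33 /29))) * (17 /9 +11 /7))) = 228690 /3543481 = 0.06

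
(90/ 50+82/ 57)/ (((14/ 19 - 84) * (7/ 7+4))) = -923/ 118650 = -0.01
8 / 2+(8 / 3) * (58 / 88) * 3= 102 / 11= 9.27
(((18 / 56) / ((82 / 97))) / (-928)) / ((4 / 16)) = -873 / 532672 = -0.00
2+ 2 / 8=9 / 4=2.25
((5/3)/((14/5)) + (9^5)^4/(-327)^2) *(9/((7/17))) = 2893524379255564202913/1164338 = 2485124061273929.22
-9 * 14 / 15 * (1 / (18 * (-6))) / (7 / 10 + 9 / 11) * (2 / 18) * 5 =0.03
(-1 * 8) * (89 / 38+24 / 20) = -2692 / 95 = -28.34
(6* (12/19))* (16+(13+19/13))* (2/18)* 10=31680/247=128.26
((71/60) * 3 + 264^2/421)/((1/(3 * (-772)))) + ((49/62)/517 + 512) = -26390340460541/67473670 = -391120.57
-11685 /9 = -3895 /3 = -1298.33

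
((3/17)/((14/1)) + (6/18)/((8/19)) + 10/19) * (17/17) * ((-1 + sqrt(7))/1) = -72203/54264 + 72203 * sqrt(7)/54264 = 2.19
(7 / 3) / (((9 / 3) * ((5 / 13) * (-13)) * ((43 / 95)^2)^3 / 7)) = -7203900528125 / 56892267441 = -126.62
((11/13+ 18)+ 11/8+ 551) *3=178221/104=1713.66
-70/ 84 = -5/ 6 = -0.83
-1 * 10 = -10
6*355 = 2130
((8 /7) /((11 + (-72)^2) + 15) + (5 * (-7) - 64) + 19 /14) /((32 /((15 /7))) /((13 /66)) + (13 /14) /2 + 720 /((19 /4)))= -1759147338 /4105141871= -0.43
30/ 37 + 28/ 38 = 1088/ 703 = 1.55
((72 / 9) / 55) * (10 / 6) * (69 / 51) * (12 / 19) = 736 / 3553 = 0.21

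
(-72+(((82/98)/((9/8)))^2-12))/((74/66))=-178517020/2398599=-74.43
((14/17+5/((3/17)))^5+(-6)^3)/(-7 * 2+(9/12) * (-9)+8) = -29081070023527964/17596287801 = -1652682.11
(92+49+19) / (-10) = -16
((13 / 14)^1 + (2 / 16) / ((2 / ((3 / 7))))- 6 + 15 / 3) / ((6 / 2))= -5 / 336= -0.01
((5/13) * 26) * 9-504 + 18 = -396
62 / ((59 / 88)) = 5456 / 59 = 92.47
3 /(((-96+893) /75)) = 225 /797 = 0.28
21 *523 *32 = 351456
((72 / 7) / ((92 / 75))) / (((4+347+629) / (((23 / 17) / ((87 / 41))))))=1845 / 338198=0.01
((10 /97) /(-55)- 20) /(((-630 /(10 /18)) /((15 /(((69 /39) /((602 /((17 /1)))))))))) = 5.30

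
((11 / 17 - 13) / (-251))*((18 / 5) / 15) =252 / 21335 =0.01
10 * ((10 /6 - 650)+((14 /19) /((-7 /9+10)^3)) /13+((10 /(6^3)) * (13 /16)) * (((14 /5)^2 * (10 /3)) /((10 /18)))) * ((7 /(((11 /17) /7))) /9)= -2489415814272541 /45758970036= -54402.79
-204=-204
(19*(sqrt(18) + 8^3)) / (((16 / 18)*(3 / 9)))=1539*sqrt(2) / 8 + 32832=33104.06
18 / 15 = 1.20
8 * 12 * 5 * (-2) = -960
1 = 1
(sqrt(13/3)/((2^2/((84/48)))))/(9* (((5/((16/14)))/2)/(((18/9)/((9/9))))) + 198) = 14* sqrt(39)/19953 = 0.00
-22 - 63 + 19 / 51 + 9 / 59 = -254185 / 3009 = -84.47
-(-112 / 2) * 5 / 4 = 70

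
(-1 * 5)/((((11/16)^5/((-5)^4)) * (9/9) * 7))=-3276800000/1127357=-2906.62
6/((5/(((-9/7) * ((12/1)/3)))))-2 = -286/35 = -8.17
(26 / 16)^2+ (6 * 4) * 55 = 1322.64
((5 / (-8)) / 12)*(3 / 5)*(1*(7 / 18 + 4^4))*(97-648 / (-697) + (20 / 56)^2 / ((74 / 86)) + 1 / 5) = -2292547251397 / 2911474944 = -787.42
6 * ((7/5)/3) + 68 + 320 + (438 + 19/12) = 49823/60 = 830.38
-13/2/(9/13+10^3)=-169/26018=-0.01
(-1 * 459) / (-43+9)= 27 / 2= 13.50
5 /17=0.29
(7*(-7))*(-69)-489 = 2892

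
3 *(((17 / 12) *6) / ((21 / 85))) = 1445 / 14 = 103.21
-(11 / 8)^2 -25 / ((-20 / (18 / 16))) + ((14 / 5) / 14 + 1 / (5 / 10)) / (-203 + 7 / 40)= -257135 / 519232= -0.50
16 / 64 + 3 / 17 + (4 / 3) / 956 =20861 / 48756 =0.43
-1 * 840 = -840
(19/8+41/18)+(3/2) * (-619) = -66517/72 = -923.85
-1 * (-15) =15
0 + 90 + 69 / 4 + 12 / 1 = 477 / 4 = 119.25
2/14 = 1/7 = 0.14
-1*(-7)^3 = 343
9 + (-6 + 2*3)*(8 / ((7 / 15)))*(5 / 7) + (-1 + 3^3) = 35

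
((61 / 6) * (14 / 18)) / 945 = 61 / 7290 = 0.01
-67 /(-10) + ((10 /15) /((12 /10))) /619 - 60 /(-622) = 117769777 /17325810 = 6.80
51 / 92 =0.55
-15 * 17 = -255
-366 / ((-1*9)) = 122 / 3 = 40.67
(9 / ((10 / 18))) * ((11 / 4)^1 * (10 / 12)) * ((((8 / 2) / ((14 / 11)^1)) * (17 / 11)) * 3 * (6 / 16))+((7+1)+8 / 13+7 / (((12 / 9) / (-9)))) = 478229 / 2912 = 164.23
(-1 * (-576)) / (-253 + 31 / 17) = -4896 / 2135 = -2.29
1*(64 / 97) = 0.66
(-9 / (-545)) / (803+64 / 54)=0.00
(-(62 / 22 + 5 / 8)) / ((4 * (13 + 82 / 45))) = -13635 / 234784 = -0.06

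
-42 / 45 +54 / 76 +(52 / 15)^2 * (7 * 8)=5752207 / 8550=672.77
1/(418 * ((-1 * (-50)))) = 1/20900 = 0.00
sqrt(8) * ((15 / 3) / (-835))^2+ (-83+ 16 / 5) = -399 / 5+ 2 * sqrt(2) / 27889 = -79.80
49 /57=0.86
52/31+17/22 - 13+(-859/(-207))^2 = 194936287/29223018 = 6.67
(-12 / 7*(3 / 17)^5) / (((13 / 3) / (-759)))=6639732 / 129206987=0.05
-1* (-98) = 98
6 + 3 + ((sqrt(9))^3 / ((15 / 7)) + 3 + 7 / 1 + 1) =32.60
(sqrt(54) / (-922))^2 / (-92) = -27 / 39103864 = -0.00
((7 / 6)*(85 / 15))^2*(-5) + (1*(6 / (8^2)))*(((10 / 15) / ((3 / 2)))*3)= -141529 / 648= -218.41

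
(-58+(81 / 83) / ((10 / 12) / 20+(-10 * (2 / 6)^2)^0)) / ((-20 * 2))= 59203 / 41500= 1.43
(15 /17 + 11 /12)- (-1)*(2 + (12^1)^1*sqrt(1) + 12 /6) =3631 /204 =17.80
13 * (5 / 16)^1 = 65 / 16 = 4.06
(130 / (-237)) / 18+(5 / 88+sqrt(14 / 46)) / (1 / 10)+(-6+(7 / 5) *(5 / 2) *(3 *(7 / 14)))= 5.30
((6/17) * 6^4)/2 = 3888/17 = 228.71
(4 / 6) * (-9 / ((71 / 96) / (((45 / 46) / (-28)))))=3240 / 11431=0.28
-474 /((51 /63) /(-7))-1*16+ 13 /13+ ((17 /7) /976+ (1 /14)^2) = 3320091723 /813008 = 4083.71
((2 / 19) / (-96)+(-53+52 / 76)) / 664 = -47713 / 605568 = -0.08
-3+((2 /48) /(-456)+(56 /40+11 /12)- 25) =-25.68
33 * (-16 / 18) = -88 / 3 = -29.33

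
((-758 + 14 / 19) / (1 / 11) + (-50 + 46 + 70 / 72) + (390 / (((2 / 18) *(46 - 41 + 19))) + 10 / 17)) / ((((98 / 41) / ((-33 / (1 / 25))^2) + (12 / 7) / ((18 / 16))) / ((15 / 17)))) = -7747467923146875 / 1634454826826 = -4740.09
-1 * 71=-71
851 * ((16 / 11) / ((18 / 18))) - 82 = 12714 / 11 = 1155.82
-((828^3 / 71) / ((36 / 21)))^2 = -109651760452733184 / 5041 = -21751985806929.81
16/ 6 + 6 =26/ 3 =8.67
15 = 15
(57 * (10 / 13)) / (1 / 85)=48450 / 13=3726.92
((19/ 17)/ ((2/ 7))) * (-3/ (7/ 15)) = -25.15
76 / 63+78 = 79.21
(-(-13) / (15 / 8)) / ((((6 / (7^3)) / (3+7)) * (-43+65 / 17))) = -303212 / 2997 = -101.17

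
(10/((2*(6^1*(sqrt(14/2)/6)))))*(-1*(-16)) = 80*sqrt(7)/7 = 30.24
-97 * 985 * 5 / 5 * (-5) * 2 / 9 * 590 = 563715500 / 9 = 62635055.56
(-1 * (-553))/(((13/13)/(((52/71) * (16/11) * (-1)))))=-460096/781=-589.11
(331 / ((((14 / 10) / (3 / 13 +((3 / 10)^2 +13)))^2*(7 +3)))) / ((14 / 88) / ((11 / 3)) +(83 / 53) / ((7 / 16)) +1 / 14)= 636552968235767 / 784765527000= 811.14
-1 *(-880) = 880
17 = 17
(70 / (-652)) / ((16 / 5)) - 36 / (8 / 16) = -375727 / 5216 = -72.03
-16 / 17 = -0.94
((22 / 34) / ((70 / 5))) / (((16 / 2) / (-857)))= -9427 / 1904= -4.95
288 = 288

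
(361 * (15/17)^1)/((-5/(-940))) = 1018020/17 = 59883.53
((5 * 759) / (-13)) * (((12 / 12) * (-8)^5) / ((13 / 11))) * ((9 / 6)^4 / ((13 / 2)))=13849989120 / 2197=6304046.03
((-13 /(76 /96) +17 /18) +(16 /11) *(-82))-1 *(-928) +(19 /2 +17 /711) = 13254611 /16511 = 802.77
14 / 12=7 / 6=1.17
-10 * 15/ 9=-50/ 3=-16.67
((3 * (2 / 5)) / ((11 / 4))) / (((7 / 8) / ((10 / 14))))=192 / 539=0.36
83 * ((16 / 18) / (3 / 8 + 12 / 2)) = 5312 / 459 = 11.57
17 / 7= 2.43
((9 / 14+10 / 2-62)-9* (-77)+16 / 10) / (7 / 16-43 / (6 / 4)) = -1072248 / 47425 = -22.61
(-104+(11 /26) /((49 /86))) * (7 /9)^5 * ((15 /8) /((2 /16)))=-440.85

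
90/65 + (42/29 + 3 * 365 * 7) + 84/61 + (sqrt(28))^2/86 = 7584181261/988871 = 7669.54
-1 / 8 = -0.12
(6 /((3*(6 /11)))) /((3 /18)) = 22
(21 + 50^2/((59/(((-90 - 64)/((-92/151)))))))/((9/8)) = 9538.85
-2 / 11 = -0.18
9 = 9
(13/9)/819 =1/567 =0.00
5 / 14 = 0.36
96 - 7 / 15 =1433 / 15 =95.53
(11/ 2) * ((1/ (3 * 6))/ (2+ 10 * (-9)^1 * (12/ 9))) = -11/ 4248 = -0.00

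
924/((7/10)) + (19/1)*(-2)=1282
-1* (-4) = 4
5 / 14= 0.36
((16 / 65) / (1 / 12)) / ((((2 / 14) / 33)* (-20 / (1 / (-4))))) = 2772 / 325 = 8.53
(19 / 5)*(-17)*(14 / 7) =-646 / 5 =-129.20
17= 17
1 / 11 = 0.09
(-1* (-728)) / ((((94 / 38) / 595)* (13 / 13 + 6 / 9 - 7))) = -3086265 / 94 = -32832.61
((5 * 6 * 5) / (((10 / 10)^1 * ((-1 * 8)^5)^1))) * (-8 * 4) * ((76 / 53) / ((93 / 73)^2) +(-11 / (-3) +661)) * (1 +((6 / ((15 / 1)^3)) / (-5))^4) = 30543069821320068216061 / 313285699687500000000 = 97.49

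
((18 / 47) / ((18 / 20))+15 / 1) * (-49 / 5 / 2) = -7105 / 94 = -75.59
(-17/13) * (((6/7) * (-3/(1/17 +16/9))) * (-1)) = -46818/25571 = -1.83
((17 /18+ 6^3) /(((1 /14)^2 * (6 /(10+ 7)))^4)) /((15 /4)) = 12033196752470432 /2187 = 5502147577718.53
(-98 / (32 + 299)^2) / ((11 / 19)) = -1862 / 1205171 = -0.00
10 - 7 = 3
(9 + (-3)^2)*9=162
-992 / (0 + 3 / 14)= -13888 / 3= -4629.33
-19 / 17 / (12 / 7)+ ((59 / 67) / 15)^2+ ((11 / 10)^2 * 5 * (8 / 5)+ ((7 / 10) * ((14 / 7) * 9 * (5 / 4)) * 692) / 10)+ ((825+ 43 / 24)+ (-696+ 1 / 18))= 18769620507 / 15262600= 1229.78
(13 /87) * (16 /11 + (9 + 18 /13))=1.77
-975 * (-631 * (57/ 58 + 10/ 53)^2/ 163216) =7977746235225/ 1542305674816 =5.17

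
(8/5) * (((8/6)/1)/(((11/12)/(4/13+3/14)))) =1216/1001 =1.21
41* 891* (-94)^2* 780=251774574480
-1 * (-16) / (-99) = -16 / 99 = -0.16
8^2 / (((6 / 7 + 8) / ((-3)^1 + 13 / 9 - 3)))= -9184 / 279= -32.92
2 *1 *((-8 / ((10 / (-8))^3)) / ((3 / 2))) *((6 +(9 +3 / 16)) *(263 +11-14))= 539136 / 25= 21565.44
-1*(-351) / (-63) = -5.57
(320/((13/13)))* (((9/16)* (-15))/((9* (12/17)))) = -425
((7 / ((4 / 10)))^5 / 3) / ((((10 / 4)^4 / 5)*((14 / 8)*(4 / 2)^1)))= 60025 / 3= 20008.33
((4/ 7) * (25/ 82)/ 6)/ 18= 25/ 15498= 0.00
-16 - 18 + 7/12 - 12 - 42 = -1049/12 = -87.42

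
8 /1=8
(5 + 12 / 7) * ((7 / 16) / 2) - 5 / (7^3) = 15961 / 10976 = 1.45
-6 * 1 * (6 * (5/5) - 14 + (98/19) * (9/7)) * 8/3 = 416/19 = 21.89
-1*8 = -8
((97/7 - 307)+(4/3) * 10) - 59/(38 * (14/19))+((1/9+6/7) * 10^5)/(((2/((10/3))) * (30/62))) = 755760613/2268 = 333227.78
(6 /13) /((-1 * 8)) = -0.06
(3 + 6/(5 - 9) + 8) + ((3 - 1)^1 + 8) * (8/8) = 39/2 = 19.50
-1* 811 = -811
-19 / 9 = -2.11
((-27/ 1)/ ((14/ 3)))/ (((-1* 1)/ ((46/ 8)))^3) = 985527/ 896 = 1099.92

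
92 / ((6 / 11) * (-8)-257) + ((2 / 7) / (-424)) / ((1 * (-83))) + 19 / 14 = 15475807 / 15396500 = 1.01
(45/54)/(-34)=-5/204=-0.02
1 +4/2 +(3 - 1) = 5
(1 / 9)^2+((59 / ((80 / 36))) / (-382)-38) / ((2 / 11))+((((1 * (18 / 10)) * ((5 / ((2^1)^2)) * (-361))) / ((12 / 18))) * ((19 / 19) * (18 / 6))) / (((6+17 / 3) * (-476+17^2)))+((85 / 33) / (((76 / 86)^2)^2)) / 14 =-87576232254817561 / 422272130243040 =-207.39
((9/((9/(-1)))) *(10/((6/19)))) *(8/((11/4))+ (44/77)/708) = -3767605/40887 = -92.15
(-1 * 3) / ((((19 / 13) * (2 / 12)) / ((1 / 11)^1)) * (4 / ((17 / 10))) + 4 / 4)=-1989 / 4843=-0.41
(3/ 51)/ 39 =1/ 663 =0.00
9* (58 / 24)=87 / 4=21.75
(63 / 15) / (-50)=-21 / 250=-0.08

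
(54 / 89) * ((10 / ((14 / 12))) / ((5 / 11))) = 7128 / 623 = 11.44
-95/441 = -0.22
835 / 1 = 835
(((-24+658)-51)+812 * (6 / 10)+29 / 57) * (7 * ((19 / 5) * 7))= 14952448 / 75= 199365.97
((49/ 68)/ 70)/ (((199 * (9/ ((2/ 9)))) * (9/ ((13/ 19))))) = 91/ 937158660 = 0.00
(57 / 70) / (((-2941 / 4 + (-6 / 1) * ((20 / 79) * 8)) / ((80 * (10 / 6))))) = -240160 / 1653253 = -0.15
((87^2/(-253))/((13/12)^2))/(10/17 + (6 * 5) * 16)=-9264456/174662345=-0.05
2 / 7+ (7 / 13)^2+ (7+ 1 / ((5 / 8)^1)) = 54274 / 5915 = 9.18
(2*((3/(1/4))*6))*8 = 1152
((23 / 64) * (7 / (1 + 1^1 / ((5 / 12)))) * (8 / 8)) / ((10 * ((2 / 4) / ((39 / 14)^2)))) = 34983 / 30464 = 1.15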